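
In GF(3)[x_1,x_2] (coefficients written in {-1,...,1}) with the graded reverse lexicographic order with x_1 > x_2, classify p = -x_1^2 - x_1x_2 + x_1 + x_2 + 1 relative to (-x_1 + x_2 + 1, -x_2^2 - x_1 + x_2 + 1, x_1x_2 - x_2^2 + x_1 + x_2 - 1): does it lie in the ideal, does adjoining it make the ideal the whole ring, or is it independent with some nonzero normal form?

First compute the reduced Gröbner basis of I by Buchberger's algorithm.
f_1 = -x_1 + x_2 + 1, LT = x_1.
f_2 = -x_2^2 - x_1 + x_2 + 1, LT = x_2^2.
f_3 = x_1x_2 - x_2^2 + x_1 + x_2 - 1, LT = x_1x_2.

The S-polynomials (S(f_1,f_2), S(f_1,f_3), S(f_2,f_3)) all reduce to 0 modulo the current basis, so we have a Gröbner basis.
Inter-reduce: drop elements whose leading term is divisible by another's, tail-reduce, and make monic.
Reduced Gröbner basis: {x_2^2, x_1 - x_2 - 1}.
Label its elements g_1 = x_2^2, g_2 = x_1 - x_2 - 1.

Reduce p = -x_1^2 - x_1x_2 + x_1 + x_2 + 1 modulo G:
  leading term x_1^2: subtract (-x_1)·g_2 from -x_1^2 - x_1x_2 + x_1 + x_2 + 1 → x_1x_2 + x_2 + 1
  leading term x_1x_2: subtract (x_2)·g_2 from x_1x_2 + x_2 + 1 → x_2^2 - x_2 + 1
  leading term x_2^2: subtract (1)·g_1 from x_2^2 - x_2 + 1 → -x_2 + 1
  leading term x_2: no divisor's leading term divides it; move -x_2 to the remainder.
  leading term 1: no divisor's leading term divides it; move 1 to the remainder.
  normal form = -x_2 + 1.
The normal form is nonzero, so p ∉ I. Since p minus its normal form lies in I, I + (p) = I + (r) where r = -x_2 + 1; decide whether this ideal is the whole ring.
Run Buchberger on G together with r (pairs among the g_i already reduce to 0 since G is a Gröbner basis):
g_1 = x_2^2, LT = x_2^2.
g_2 = x_1 - x_2 - 1, LT = x_1.
r = -x_2 + 1, LT = x_2.

S(g_1,r): lcm = x_2^2. S = x_2.
  leading term x_2: subtract (-1)·r from x_2 → 1
  leading term 1: no divisor's leading term divides it; move 1 to the remainder.
  remainder 1 ≠ 0; add m_4 = 1 to the basis.

The other S-polynomials (S(g_1,g_2), S(g_2,r), S(g_1,m_4), S(g_2,m_4), S(r,m_4)) all reduce to 0 modulo the current basis, so we have a Gröbner basis.
Inter-reduce: drop elements whose leading term is divisible by another's, tail-reduce, and make monic.
Reduced Gröbner basis: {1}.
The reduced Gröbner basis of I + (p) is {1}: the ideal is the whole ring, so the enlarged system has no common solution — adjoining p is inconsistent.

Adjoining -x_1^2 - x_1x_2 + x_1 + x_2 + 1 makes the ideal the whole ring: the system is inconsistent.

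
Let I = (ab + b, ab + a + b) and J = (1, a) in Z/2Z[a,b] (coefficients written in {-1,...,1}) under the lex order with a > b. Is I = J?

For a fixed monomial order, each ideal has a unique reduced Gröbner basis; comparing bases decides equality.
Buchberger on the first generating set:
f_1 = ab + b, LT = ab.
f_2 = ab + a + b, LT = ab.

S(f_1,f_2): lcm = ab. S = a.
  leading term a: no divisor's leading term divides it; move a to the remainder.
  remainder a ≠ 0; add g_3 = a to the basis.

S(f_1,g_3): lcm = ab. S = b.
  leading term b: no divisor's leading term divides it; move b to the remainder.
  remainder b ≠ 0; add g_4 = b to the basis.

The other S-polynomials (S(f_2,g_3), S(f_1,g_4), S(f_2,g_4), S(g_3,g_4)) all reduce to 0 modulo the current basis, so we have a Gröbner basis.
Inter-reduce: drop elements whose leading term is divisible by another's, tail-reduce, and make monic.
Reduced Gröbner basis: {a, b}.

Buchberger on the second generating set:
h_1 = 1, LT = 1.
h_2 = a, LT = a.

The S-polynomials (S(h_1,h_2)) all reduce to 0 modulo the current basis, so we have a Gröbner basis.
Inter-reduce: drop elements whose leading term is divisible by another's, tail-reduce, and make monic.
Reduced Gröbner basis: {1}.

The bases are distinct; the ideals are different.

No, the ideals differ.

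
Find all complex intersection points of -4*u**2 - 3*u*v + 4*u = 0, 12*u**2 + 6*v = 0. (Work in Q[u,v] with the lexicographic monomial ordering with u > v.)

{(0, 0), (1/3 + sqrt(5)*I/3, 8/9 - 4*sqrt(5)*I/9), (1/3 - sqrt(5)*I/3, 8/9 + 4*sqrt(5)*I/9)}

Compute a lex Gröbner basis by Buchberger's algorithm.
f_1 = -4*u**2 - 3*u*v + 4*u, LT = u**2.
f_2 = 12*u**2 + 6*v, LT = u**2.

S(f_1,f_2): lcm = u**2. S = 3/4*u*v - u - 1/2*v.
  leading term u*v: no divisor's leading term divides it; move 3/4*u*v to the remainder.
  leading term u: no divisor's leading term divides it; move -u to the remainder.
  leading term v: no divisor's leading term divides it; move -1/2*v to the remainder.
  remainder 3/4*u*v - u - 1/2*v ≠ 0; add h_3 = 3/4*u*v - u - 1/2*v to the basis.

S(f_1,h_3): lcm = u**2*v. S = 4/3*u**2 + 3/4*u*v**2 - 1/3*u*v.
  leading term u**2: subtract (-1/3)·f_1 from 4/3*u**2 + 3/4*u*v**2 - 1/3*u*v → 3/4*u*v**2 - 4/3*u*v + 4/3*u
  leading term u*v**2: subtract (v)·h_3 from 3/4*u*v**2 - 4/3*u*v + 4/3*u → -1/3*u*v + 4/3*u + 1/2*v**2
  leading term u*v: subtract (-4/9)·h_3 from -1/3*u*v + 4/3*u + 1/2*v**2 → 8/9*u + 1/2*v**2 - 2/9*v
  leading term u: no divisor's leading term divides it; move 8/9*u to the remainder.
  leading term v**2: no divisor's leading term divides it; move 1/2*v**2 to the remainder.
  leading term v: no divisor's leading term divides it; move -2/9*v to the remainder.
  remainder 8/9*u + 1/2*v**2 - 2/9*v ≠ 0; add h_4 = 8/9*u + 1/2*v**2 - 2/9*v to the basis.

S(f_2,h_3): lcm = u**2*v. S = 4/3*u**2 + 2/3*u*v + 1/2*v**2.
  leading term u**2: subtract (-1/3)·f_1 from 4/3*u**2 + 2/3*u*v + 1/2*v**2 → -1/3*u*v + 4/3*u + 1/2*v**2
  leading term u*v: subtract (-4/9)·h_3 from -1/3*u*v + 4/3*u + 1/2*v**2 → 8/9*u + 1/2*v**2 - 2/9*v
  leading term u: subtract (1)·h_4 from 8/9*u + 1/2*v**2 - 2/9*v → 0
  remainder 0.

S(f_1,h_4): lcm = u**2. S = -9/16*u*v**2 + u*v - u.
  leading term u*v**2: subtract (-3/4*v)·h_3 from -9/16*u*v**2 + u*v - u → 1/4*u*v - u - 3/8*v**2
  leading term u*v: subtract (1/3)·h_3 from 1/4*u*v - u - 3/8*v**2 → -2/3*u - 3/8*v**2 + 1/6*v
  leading term u: subtract (-3/4)·h_4 from -2/3*u - 3/8*v**2 + 1/6*v → 0
  remainder 0.

S(f_2,h_4): lcm = u**2. S = -9/16*u*v**2 + 1/4*u*v + 1/2*v.
  leading term u*v**2: subtract (-3/4*v)·h_3 from -9/16*u*v**2 + 1/4*u*v + 1/2*v → -1/2*u*v - 3/8*v**2 + 1/2*v
  leading term u*v: subtract (-2/3)·h_3 from -1/2*u*v - 3/8*v**2 + 1/2*v → -2/3*u - 3/8*v**2 + 1/6*v
  leading term u: subtract (-3/4)·h_4 from -2/3*u - 3/8*v**2 + 1/6*v → 0
  remainder 0.

S(h_3,h_4): lcm = u*v. S = -4/3*u - 9/16*v**3 + 1/4*v**2 - 2/3*v.
  leading term u: subtract (-3/2)·h_4 from -4/3*u - 9/16*v**3 + 1/4*v**2 - 2/3*v → -9/16*v**3 + v**2 - v
  leading term v**3: no divisor's leading term divides it; move -9/16*v**3 to the remainder.
  leading term v**2: no divisor's leading term divides it; move v**2 to the remainder.
  leading term v: no divisor's leading term divides it; move -v to the remainder.
  remainder -9/16*v**3 + v**2 - v ≠ 0; add h_5 = -9/16*v**3 + v**2 - v to the basis.

S(f_1,h_5): leading monomials are coprime, so the S-polynomial reduces to 0 (Buchberger's first criterion).
S(f_2,h_5): leading monomials are coprime, so the S-polynomial reduces to 0 (Buchberger's first criterion).
S(h_3,h_5): lcm = u*v**3. S = 4/9*u*v**2 - 16/9*u*v - 2/3*v**3.
  leading term u*v**2: subtract (16/27*v)·h_3 from 4/9*u*v**2 - 16/9*u*v - 2/3*v**3 → -32/27*u*v - 2/3*v**3 + 8/27*v**2
  leading term u*v: subtract (-128/81)·h_3 from -32/27*u*v - 2/3*v**3 + 8/27*v**2 → -128/81*u - 2/3*v**3 + 8/27*v**2 - 64/81*v
  leading term u: subtract (-16/9)·h_4 from -128/81*u - 2/3*v**3 + 8/27*v**2 - 64/81*v → -2/3*v**3 + 32/27*v**2 - 32/27*v
  leading term v**3: subtract (32/27)·h_5 from -2/3*v**3 + 32/27*v**2 - 32/27*v → 0
  remainder 0.

S(h_4,h_5): leading monomials are coprime, so the S-polynomial reduces to 0 (Buchberger's first criterion).
Every S-polynomial of the final basis reduces to 0, so we have a Gröbner basis.
Inter-reduce: drop elements whose leading term is divisible by another's, tail-reduce, and make monic.
Reduced Gröbner basis: {u + 9/16*v**2 - 1/4*v, v**3 - 16/9*v**2 + 16/9*v}.

The lex basis is triangular: the last element involves only v. Solving v**3 - 16/9*v**2 + 16/9*v = 0 gives v ∈ {0, 8/9 - 4*sqrt(5)*I/9, 8/9 + 4*sqrt(5)*I/9}; substituting each value into the earlier elements determines the remaining variables.
  v = 0: the earlier basis element becomes u = 0, giving u = 0 — point (0, 0).
  v = 8/9 - 4*sqrt(5)*I/9: the earlier basis element becomes u - 1/3 - sqrt(5)*I/3 = 0, giving u = 1/3 + sqrt(5)*I/3 — point (1/3 + sqrt(5)*I/3, 8/9 - 4*sqrt(5)*I/9).
  v = 8/9 + 4*sqrt(5)*I/9: the earlier basis element becomes u - 1/3 + sqrt(5)*I/3 = 0, giving u = 1/3 - sqrt(5)*I/3 — point (1/3 - sqrt(5)*I/3, 8/9 + 4*sqrt(5)*I/9).
Substituting each solution back into the original system confirms all equations vanish.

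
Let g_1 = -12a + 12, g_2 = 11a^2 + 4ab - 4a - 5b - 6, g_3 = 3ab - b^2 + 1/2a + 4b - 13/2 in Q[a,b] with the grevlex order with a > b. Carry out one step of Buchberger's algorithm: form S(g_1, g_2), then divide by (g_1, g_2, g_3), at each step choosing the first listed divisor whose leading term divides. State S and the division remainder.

S(g_1, g_2) = -4/11ab - 7/11a + 5/11b + 6/11; remainder on division = 1/11b - 1/11.

lcm(LM(g_1), LM(g_2)) = a^2.
S = (lcm/LT(g_1))·g_1 − (lcm/LT(g_2))·g_2 = -4/11ab - 7/11a + 5/11b + 6/11.
Reduce S modulo (g_1, g_2, g_3) in that order:
  leading term ab: subtract (1/33b)·g_1 from -4/11ab - 7/11a + 5/11b + 6/11 → -7/11a + 1/11b + 6/11
  leading term a: subtract (7/132)·g_1 from -7/11a + 1/11b + 6/11 → 1/11b - 1/11
  leading term b: no divisor's leading term divides it; move 1/11b to the remainder.
  leading term 1: no divisor's leading term divides it; move -1/11 to the remainder.
The remainder 1/11b - 1/11 is nonzero, so it would be added as the next basis element.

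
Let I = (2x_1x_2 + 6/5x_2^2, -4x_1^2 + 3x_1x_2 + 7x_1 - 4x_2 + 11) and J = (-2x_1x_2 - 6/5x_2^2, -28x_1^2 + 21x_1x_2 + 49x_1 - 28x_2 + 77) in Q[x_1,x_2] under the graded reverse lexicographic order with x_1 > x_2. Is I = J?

For a fixed monomial order, each ideal has a unique reduced Gröbner basis; comparing bases decides equality.
Buchberger on the first generating set:
f_1 = 2x_1x_2 + 6/5x_2^2, LT = x_1x_2.
f_2 = -4x_1^2 + 3x_1x_2 + 7x_1 - 4x_2 + 11, LT = x_1^2.

S(f_1,f_2): lcm = x_1^2x_2. S = 27/20x_1x_2^2 + 7/4x_1x_2 - x_2^2 + 11/4x_2.
  leading term x_1x_2^2: subtract (27/40x_2)·f_1 from 27/20x_1x_2^2 + 7/4x_1x_2 - x_2^2 + 11/4x_2 → -81/100x_2^3 + 7/4x_1x_2 - x_2^2 + 11/4x_2
  leading term x_2^3: no divisor's leading term divides it; move -81/100x_2^3 to the remainder.
  leading term x_1x_2: subtract (7/8)·f_1 from 7/4x_1x_2 - x_2^2 + 11/4x_2 → -41/20x_2^2 + 11/4x_2
  leading term x_2^2: no divisor's leading term divides it; move -41/20x_2^2 to the remainder.
  leading term x_2: no divisor's leading term divides it; move 11/4x_2 to the remainder.
  remainder -81/100x_2^3 - 41/20x_2^2 + 11/4x_2 ≠ 0; add g_3 = -81/100x_2^3 - 41/20x_2^2 + 11/4x_2 to the basis.

The other S-polynomials (S(f_1,g_3), S(f_2,g_3)) all reduce to 0 modulo the current basis, so we have a Gröbner basis.
Inter-reduce: drop elements whose leading term is divisible by another's, tail-reduce, and make monic.
Reduced Gröbner basis: {x_2^3 + 205/81x_2^2 - 275/81x_2, x_1^2 + 9/20x_2^2 - 7/4x_1 + x_2 - 11/4, x_1x_2 + 3/5x_2^2}.

Buchberger on the second generating set:
h_1 = -2x_1x_2 - 6/5x_2^2, LT = x_1x_2.
h_2 = -28x_1^2 + 21x_1x_2 + 49x_1 - 28x_2 + 77, LT = x_1^2.

S(h_1,h_2): lcm = x_1^2x_2. S = 27/20x_1x_2^2 + 7/4x_1x_2 - x_2^2 + 11/4x_2.
  leading term x_1x_2^2: subtract (-27/40x_2)·h_1 from 27/20x_1x_2^2 + 7/4x_1x_2 - x_2^2 + 11/4x_2 → -81/100x_2^3 + 7/4x_1x_2 - x_2^2 + 11/4x_2
  leading term x_2^3: no divisor's leading term divides it; move -81/100x_2^3 to the remainder.
  leading term x_1x_2: subtract (-7/8)·h_1 from 7/4x_1x_2 - x_2^2 + 11/4x_2 → -41/20x_2^2 + 11/4x_2
  leading term x_2^2: no divisor's leading term divides it; move -41/20x_2^2 to the remainder.
  leading term x_2: no divisor's leading term divides it; move 11/4x_2 to the remainder.
  remainder -81/100x_2^3 - 41/20x_2^2 + 11/4x_2 ≠ 0; add k_3 = -81/100x_2^3 - 41/20x_2^2 + 11/4x_2 to the basis.

The other S-polynomials (S(h_1,k_3), S(h_2,k_3)) all reduce to 0 modulo the current basis, so we have a Gröbner basis.
Inter-reduce: drop elements whose leading term is divisible by another's, tail-reduce, and make monic.
Reduced Gröbner basis: {x_2^3 + 205/81x_2^2 - 275/81x_2, x_1^2 + 9/20x_2^2 - 7/4x_1 + x_2 - 11/4, x_1x_2 + 3/5x_2^2}.

Same reduced basis, so the two generating sets span the same ideal.

Yes, the ideals are equal.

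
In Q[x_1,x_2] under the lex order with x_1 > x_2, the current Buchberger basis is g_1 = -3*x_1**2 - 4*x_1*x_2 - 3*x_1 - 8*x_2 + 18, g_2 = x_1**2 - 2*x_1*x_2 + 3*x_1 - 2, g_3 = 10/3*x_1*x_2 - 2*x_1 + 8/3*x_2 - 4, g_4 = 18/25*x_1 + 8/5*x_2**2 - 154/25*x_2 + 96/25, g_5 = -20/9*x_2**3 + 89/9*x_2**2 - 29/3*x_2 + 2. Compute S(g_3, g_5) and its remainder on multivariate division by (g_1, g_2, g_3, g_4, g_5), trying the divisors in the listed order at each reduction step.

lcm(LM(g_3), LM(g_5)) = x_1*x_2**3.
S = (lcm/LT(g_3))·g_3 − (lcm/LT(g_5))·g_5 = 77/20*x_1*x_2**2 - 87/20*x_1*x_2 + 9/10*x_1 + 4/5*x_2**3 - 6/5*x_2**2.
Reduce S modulo (g_1, g_2, g_3, g_4, g_5) in that order:
  leading term x_1*x_2**2: subtract (231/200*x_2)·g_3 from 77/20*x_1*x_2**2 - 87/20*x_1*x_2 + 9/10*x_1 + 4/5*x_2**3 - 6/5*x_2**2 → -51/25*x_1*x_2 + 9/10*x_1 + 4/5*x_2**3 - 107/25*x_2**2 + 231/50*x_2
  leading term x_1*x_2: subtract (-153/250)·g_3 from -51/25*x_1*x_2 + 9/10*x_1 + 4/5*x_2**3 - 107/25*x_2**2 + 231/50*x_2 → -81/250*x_1 + 4/5*x_2**3 - 107/25*x_2**2 + 1563/250*x_2 - 306/125
  leading term x_1: subtract (-9/20)·g_4 from -81/250*x_1 + 4/5*x_2**3 - 107/25*x_2**2 + 1563/250*x_2 - 306/125 → 4/5*x_2**3 - 89/25*x_2**2 + 87/25*x_2 - 18/25
  leading term x_2**3: subtract (-9/25)·g_5 from 4/5*x_2**3 - 89/25*x_2**2 + 87/25*x_2 - 18/25 → 0
The remainder is 0, so this S-polynomial contributes no new basis element.
An S-polynomial is built so that the two leading terms cancel; whether anything survives reduction is exactly the Gröbner-basis criterion.

S(g_3, g_5) = 77/20*x_1*x_2**2 - 87/20*x_1*x_2 + 9/10*x_1 + 4/5*x_2**3 - 6/5*x_2**2; remainder on division = 0.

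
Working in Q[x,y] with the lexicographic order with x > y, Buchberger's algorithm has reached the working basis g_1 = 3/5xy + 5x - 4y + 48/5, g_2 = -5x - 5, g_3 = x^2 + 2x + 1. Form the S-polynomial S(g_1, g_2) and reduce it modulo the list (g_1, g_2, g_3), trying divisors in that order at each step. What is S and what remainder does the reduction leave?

lcm(LM(g_1), LM(g_2)) = xy.
S = (lcm/LT(g_1))·g_1 − (lcm/LT(g_2))·g_2 = 25/3x - 23/3y + 16.
Reduce S modulo (g_1, g_2, g_3) in that order:
  leading term x: subtract (-5/3)·g_2 from 25/3x - 23/3y + 16 → -23/3y + 23/3
  leading term y: no divisor's leading term divides it; move -23/3y to the remainder.
  leading term 1: no divisor's leading term divides it; move 23/3 to the remainder.
The remainder -23/3y + 23/3 is nonzero, so it would be added as the next basis element.

S(g_1, g_2) = 25/3x - 23/3y + 16; remainder on division = -23/3y + 23/3.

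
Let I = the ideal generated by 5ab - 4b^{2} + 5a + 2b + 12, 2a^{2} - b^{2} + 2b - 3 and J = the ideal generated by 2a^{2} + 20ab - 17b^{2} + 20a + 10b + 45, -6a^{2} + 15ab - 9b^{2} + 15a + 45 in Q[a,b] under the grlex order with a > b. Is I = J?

Yes, the ideals are equal.

For a fixed monomial order, each ideal has a unique reduced Gröbner basis; comparing bases decides equality.
Buchberger on the first generating set:
f_1 = 5ab - 4b^{2} + 5a + 2b + 12, LT = ab.
f_2 = 2a^{2} - b^{2} + 2b - 3, LT = a^{2}.

S(f_1,f_2): lcm = a^{2}b. S = -\tfrac{4}{5}ab^{2} + \tfrac{1}{2}b^{3} + a^{2} + \tfrac{2}{5}ab - b^{2} + \tfrac{12}{5}a + \tfrac{3}{2}b.
  reduce S modulo (f_1, f_2):
  remainder -\tfrac{7}{50}b^{3} + \tfrac{39}{50}b^{2} + \tfrac{6}{5}a + \tfrac{97}{50}b - \tfrac{69}{50} ≠ 0; add g_3 = -\tfrac{7}{50}b^{3} + \tfrac{39}{50}b^{2} + \tfrac{6}{5}a + \tfrac{97}{50}b - \tfrac{69}{50} to the basis.

The other S-polynomials (S(f_1,g_3), S(f_2,g_3)) all reduce to 0 modulo the current basis, so we have a Gröbner basis.
Inter-reduce: drop elements whose leading term is divisible by another's, tail-reduce, and make monic.
Reduced Gröbner basis: {b^{3} - \tfrac{39}{7}b^{2} - \tfrac{60}{7}a - \tfrac{97}{7}b + \tfrac{69}{7}, a^{2} - \tfrac{1}{2}b^{2} + b - \tfrac{3}{2}, ab - \tfrac{4}{5}b^{2} + a + \tfrac{2}{5}b + \tfrac{12}{5}}.

Buchberger on the second generating set:
h_1 = 2a^{2} + 20ab - 17b^{2} + 20a + 10b + 45, LT = a^{2}.
h_2 = -6a^{2} + 15ab - 9b^{2} + 15a + 45, LT = a^{2}.

S(h_1,h_2): lcm = a^{2}. S = \tfrac{25}{2}ab - 10b^{2} + \tfrac{25}{2}a + 5b + 30.
  reduce S modulo (h_1, h_2):
  remainder \tfrac{25}{2}ab - 10b^{2} + \tfrac{25}{2}a + 5b + 30 ≠ 0; add k_3 = \tfrac{25}{2}ab - 10b^{2} + \tfrac{25}{2}a + 5b + 30 to the basis.

S(h_1,k_3): lcm = a^{2}b. S = \tfrac{54}{5}ab^{2} - \tfrac{17}{2}b^{3} - a^{2} + \tfrac{48}{5}ab + 5b^{2} - \tfrac{12}{5}a + \tfrac{45}{2}b.
  reduce S modulo (h_1, h_2, k_3):
  remainder \tfrac{7}{50}b^{3} - \tfrac{39}{50}b^{2} - \tfrac{6}{5}a - \tfrac{97}{50}b + \tfrac{69}{50} ≠ 0; add k_4 = \tfrac{7}{50}b^{3} - \tfrac{39}{50}b^{2} - \tfrac{6}{5}a - \tfrac{97}{50}b + \tfrac{69}{50} to the basis.

The other S-polynomials (S(h_2,k_3), S(h_1,k_4), S(h_2,k_4), S(k_3,k_4)) all reduce to 0 modulo the current basis, so we have a Gröbner basis.
Inter-reduce: drop elements whose leading term is divisible by another's, tail-reduce, and make monic.
Reduced Gröbner basis: {b^{3} - \tfrac{39}{7}b^{2} - \tfrac{60}{7}a - \tfrac{97}{7}b + \tfrac{69}{7}, a^{2} - \tfrac{1}{2}b^{2} + b - \tfrac{3}{2}, ab - \tfrac{4}{5}b^{2} + a + \tfrac{2}{5}b + \tfrac{12}{5}}.

The two bases agree; hence the ideals are identical.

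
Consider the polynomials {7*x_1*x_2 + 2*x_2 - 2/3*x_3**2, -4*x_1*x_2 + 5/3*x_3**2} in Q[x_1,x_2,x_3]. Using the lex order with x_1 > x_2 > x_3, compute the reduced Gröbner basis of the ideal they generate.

G = {x_1*x_3**2 + 10/27*x_3**2, x_2 + 9/8*x_3**2}

f_1 = 7*x_1*x_2 + 2*x_2 - 2/3*x_3**2, LT = x_1*x_2.
f_2 = -4*x_1*x_2 + 5/3*x_3**2, LT = x_1*x_2.

S(f_1,f_2): lcm = x_1*x_2. S = 2/7*x_2 + 9/28*x_3**2.
  leading term x_2: no divisor's leading term divides it; move 2/7*x_2 to the remainder.
  leading term x_3**2: no divisor's leading term divides it; move 9/28*x_3**2 to the remainder.
  remainder 2/7*x_2 + 9/28*x_3**2 ≠ 0; add g_3 = 2/7*x_2 + 9/28*x_3**2 to the basis.

S(f_1,g_3): lcm = x_1*x_2. S = -9/8*x_1*x_3**2 + 2/7*x_2 - 2/21*x_3**2.
  leading term x_1*x_3**2: no divisor's leading term divides it; move -9/8*x_1*x_3**2 to the remainder.
  leading term x_2: subtract (1)·g_3 from 2/7*x_2 - 2/21*x_3**2 → -5/12*x_3**2
  leading term x_3**2: no divisor's leading term divides it; move -5/12*x_3**2 to the remainder.
  remainder -9/8*x_1*x_3**2 - 5/12*x_3**2 ≠ 0; add g_4 = -9/8*x_1*x_3**2 - 5/12*x_3**2 to the basis.

S(f_2,g_3): lcm = x_1*x_2. S = -9/8*x_1*x_3**2 - 5/12*x_3**2.
  leading term x_1*x_3**2: subtract (1)·g_4 from -9/8*x_1*x_3**2 - 5/12*x_3**2 → 0
  remainder 0.

S(f_1,g_4): lcm = x_1*x_2*x_3**2. S = -16/189*x_2*x_3**2 - 2/21*x_3**4.
  leading term x_2*x_3**2: subtract (-8/27*x_3**2)·g_3 from -16/189*x_2*x_3**2 - 2/21*x_3**4 → 0
  remainder 0.

S(f_2,g_4): lcm = x_1*x_2*x_3**2. S = -10/27*x_2*x_3**2 - 5/12*x_3**4.
  leading term x_2*x_3**2: subtract (-35/27*x_3**2)·g_3 from -10/27*x_2*x_3**2 - 5/12*x_3**4 → 0
  remainder 0.

S(g_3,g_4): leading monomials are coprime, so the S-polynomial reduces to 0 (Buchberger's first criterion).
Every S-polynomial of the final basis reduces to 0, so we have a Gröbner basis.
Inter-reduce: drop elements whose leading term is divisible by another's, tail-reduce, and make monic.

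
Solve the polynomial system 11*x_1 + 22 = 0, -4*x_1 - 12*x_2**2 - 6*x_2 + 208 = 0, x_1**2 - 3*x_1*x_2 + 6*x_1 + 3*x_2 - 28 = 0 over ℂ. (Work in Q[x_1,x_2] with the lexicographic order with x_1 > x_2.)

Compute a lex Gröbner basis by Buchberger's algorithm.
f_1 = 11*x_1 + 22, LT = x_1.
f_2 = -4*x_1 - 12*x_2**2 - 6*x_2 + 208, LT = x_1.
f_3 = x_1**2 - 3*x_1*x_2 + 6*x_1 + 3*x_2 - 28, LT = x_1**2.

S(f_1,f_2): lcm = x_1. S = -3*x_2**2 - 3/2*x_2 + 54.
  reduce S modulo (f_1, f_2, f_3):
  remainder -3*x_2**2 - 3/2*x_2 + 54 ≠ 0; add h_4 = -3*x_2**2 - 3/2*x_2 + 54 to the basis.

S(f_1,f_3): lcm = x_1**2. S = 3*x_1*x_2 - 4*x_1 - 3*x_2 + 28.
  reduce S modulo (f_1, f_2, f_3, h_4):
  remainder -9*x_2 + 36 ≠ 0; add h_5 = -9*x_2 + 36 to the basis.

The other S-polynomials (S(f_2,f_3), S(f_1,h_4), S(f_2,h_4), S(f_3,h_4), S(f_1,h_5), S(f_2,h_5), S(f_3,h_5), S(h_4,h_5)) all reduce to 0 modulo the current basis, so we have a Gröbner basis.
Inter-reduce: drop elements whose leading term is divisible by another's, tail-reduce, and make monic.
Reduced Gröbner basis: {x_1 + 2, x_2 - 4}.

The lex basis is triangular: the last element involves only x_2. Solving x_2 - 4 = 0 gives x_2 ∈ {4}; substituting each value into the earlier elements determines the remaining variables.
  x_2 = 4: the earlier basis element becomes x_1 + 2 = 0, giving x_1 = -2 — point (-2, 4).
Zero-dimensionality of the ideal guarantees finitely many solutions over ℂ.

{(-2, 4)}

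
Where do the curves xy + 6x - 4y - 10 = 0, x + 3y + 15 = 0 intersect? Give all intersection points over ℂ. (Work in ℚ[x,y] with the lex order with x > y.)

{(10, -25/3), (-3, -4)}

Compute a lex Gröbner basis by Buchberger's algorithm.
f_1 = xy + 6x - 4y - 10, LT = xy.
f_2 = x + 3y + 15, LT = x.

S(f_1,f_2): lcm = xy. S = 6x - 3y² - 19y - 10.
  reduce S modulo (f_1, f_2):
  remainder -3y² - 37y - 100 ≠ 0; add h_3 = -3y² - 37y - 100 to the basis.

The other S-polynomials (S(f_1,h_3), S(f_2,h_3)) all reduce to 0 modulo the current basis, so we have a Gröbner basis.
Inter-reduce: drop elements whose leading term is divisible by another's, tail-reduce, and make monic.
Reduced Gröbner basis: {x + 3y + 15, y² + 37/3y + 100/3}.

A lex Gröbner basis eliminates variables successively. Here y² + 37/3y + 100/3 depends only on y, with roots {-25/3, -4}; lifting each root through the earlier basis elements recovers the full solutions.
  y = -25/3: the earlier basis element becomes x - 10 = 0, giving x = 10 — point (10, -25/3).
  y = -4: the earlier basis element becomes x + 3 = 0, giving x = -3 — point (-3, -4).
A lex Gröbner basis triangularizes the system, enabling back-substitution.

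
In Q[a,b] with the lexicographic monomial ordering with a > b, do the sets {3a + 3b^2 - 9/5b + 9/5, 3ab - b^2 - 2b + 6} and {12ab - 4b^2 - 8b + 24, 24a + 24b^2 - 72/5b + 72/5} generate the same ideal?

Two ideals are equal iff their reduced Gröbner bases coincide (the reduced basis is unique for a fixed ordering).
Buchberger on the first generating set:
f_1 = 3a + 3b^2 - 9/5b + 9/5, LT = a.
f_2 = 3ab - b^2 - 2b + 6, LT = ab.

S(f_1,f_2): lcm = ab. S = b^3 - 4/15b^2 + 19/15b - 2.
  leading term b^3: no divisor's leading term divides it; move b^3 to the remainder.
  leading term b^2: no divisor's leading term divides it; move -4/15b^2 to the remainder.
  leading term b: no divisor's leading term divides it; move 19/15b to the remainder.
  leading term 1: no divisor's leading term divides it; move -2 to the remainder.
  remainder b^3 - 4/15b^2 + 19/15b - 2 ≠ 0; add g_3 = b^3 - 4/15b^2 + 19/15b - 2 to the basis.

The other S-polynomials (S(f_1,g_3), S(f_2,g_3)) all reduce to 0 modulo the current basis, so we have a Gröbner basis.
Inter-reduce: drop elements whose leading term is divisible by another's, tail-reduce, and make monic.
Reduced Gröbner basis: {a + b^2 - 3/5b + 3/5, b^3 - 4/15b^2 + 19/15b - 2}.

Buchberger on the second generating set:
h_1 = 12ab - 4b^2 - 8b + 24, LT = ab.
h_2 = 24a + 24b^2 - 72/5b + 72/5, LT = a.

S(h_1,h_2): lcm = ab. S = -b^3 + 4/15b^2 - 19/15b + 2.
  leading term b^3: no divisor's leading term divides it; move -b^3 to the remainder.
  leading term b^2: no divisor's leading term divides it; move 4/15b^2 to the remainder.
  leading term b: no divisor's leading term divides it; move -19/15b to the remainder.
  leading term 1: no divisor's leading term divides it; move 2 to the remainder.
  remainder -b^3 + 4/15b^2 - 19/15b + 2 ≠ 0; add k_3 = -b^3 + 4/15b^2 - 19/15b + 2 to the basis.

The other S-polynomials (S(h_1,k_3), S(h_2,k_3)) all reduce to 0 modulo the current basis, so we have a Gröbner basis.
Inter-reduce: drop elements whose leading term is divisible by another's, tail-reduce, and make monic.
Reduced Gröbner basis: {a + b^2 - 3/5b + 3/5, b^3 - 4/15b^2 + 19/15b - 2}.

The two bases agree; hence the ideals are identical.

Yes, the ideals are equal.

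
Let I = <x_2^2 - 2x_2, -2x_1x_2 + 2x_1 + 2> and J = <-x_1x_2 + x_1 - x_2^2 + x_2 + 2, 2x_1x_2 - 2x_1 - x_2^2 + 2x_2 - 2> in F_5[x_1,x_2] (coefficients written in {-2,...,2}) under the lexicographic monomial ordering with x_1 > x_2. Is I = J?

For a fixed monomial order, each ideal has a unique reduced Gröbner basis; comparing bases decides equality.
Buchberger on the first generating set:
f_1 = x_2^2 - 2x_2, LT = x_2^2.
f_2 = -2x_1x_2 + 2x_1 + 2, LT = x_1x_2.

S(f_1,f_2): lcm = x_1x_2^2. S = -x_1x_2 + x_2.
  reduce S modulo (f_1, f_2):
  remainder -x_1 + x_2 - 1 ≠ 0; add g_3 = -x_1 + x_2 - 1 to the basis.

The other S-polynomials (S(f_1,g_3), S(f_2,g_3)) all reduce to 0 modulo the current basis, so we have a Gröbner basis.
Inter-reduce: drop elements whose leading term is divisible by another's, tail-reduce, and make monic.
Reduced Gröbner basis: {x_1 - x_2 + 1, x_2^2 - 2x_2}.

Buchberger on the second generating set:
h_1 = -x_1x_2 + x_1 - x_2^2 + x_2 + 2, LT = x_1x_2.
h_2 = 2x_1x_2 - 2x_1 - x_2^2 + 2x_2 - 2, LT = x_1x_2.

S(h_1,h_2): lcm = x_1x_2. S = -x_2^2 - 2x_2 - 1.
  reduce S modulo (h_1, h_2):
  remainder -x_2^2 - 2x_2 - 1 ≠ 0; add k_3 = -x_2^2 - 2x_2 - 1 to the basis.

S(h_1,k_3): lcm = x_1x_2^2. S = 2x_1x_2 - x_1 + x_2^3 - x_2^2 - 2x_2.
  reduce S modulo (h_1, h_2, k_3):
  remainder x_1 - x_2 - 1 ≠ 0; add k_4 = x_1 - x_2 - 1 to the basis.

The other S-polynomials (S(h_2,k_3), S(h_1,k_4), S(h_2,k_4), S(k_3,k_4)) all reduce to 0 modulo the current basis, so we have a Gröbner basis.
Inter-reduce: drop elements whose leading term is divisible by another's, tail-reduce, and make monic.
Reduced Gröbner basis: {x_1 - x_2 - 1, x_2^2 + 2x_2 + 1}.

These differ, so the ideals are not equal.

No, the ideals differ.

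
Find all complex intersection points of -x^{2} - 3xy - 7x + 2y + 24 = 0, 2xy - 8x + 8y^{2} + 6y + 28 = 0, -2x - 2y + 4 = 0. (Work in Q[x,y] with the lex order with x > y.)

Compute a lex Gröbner basis by Buchberger's algorithm.
f_1 = -x^{2} - 3xy - 7x + 2y + 24, LT = x^{2}.
f_2 = 2xy - 8x + 8y^{2} + 6y + 28, LT = xy.
f_3 = -2x - 2y + 4, LT = x.

S(f_1,f_2): lcm = x^{2}y. S = 4x^{2} - xy^{2} + 4xy - 14x - 2y^{2} - 24y.
  leading term x^{2}: subtract (-4)·f_1 from 4x^{2} - xy^{2} + 4xy - 14x - 2y^{2} - 24y → -xy^{2} - 8xy - 42x - 2y^{2} - 16y + 96
  leading term xy^{2}: subtract (-\tfrac{1}{2}y)·f_2 from -xy^{2} - 8xy - 42x - 2y^{2} - 16y + 96 → -12xy - 42x + 4y^{3} + y^{2} - 2y + 96
  leading term xy: subtract (-6)·f_2 from -12xy - 42x + 4y^{3} + y^{2} - 2y + 96 → -90x + 4y^{3} + 49y^{2} + 34y + 264
  leading term x: subtract (45)·f_3 from -90x + 4y^{3} + 49y^{2} + 34y + 264 → 4y^{3} + 49y^{2} + 124y + 84
  leading term y^{3}: no divisor's leading term divides it; move 4y^{3} to the remainder.
  leading term y^{2}: no divisor's leading term divides it; move 49y^{2} to the remainder.
  leading term y: no divisor's leading term divides it; move 124y to the remainder.
  leading term 1: no divisor's leading term divides it; move 84 to the remainder.
  remainder 4y^{3} + 49y^{2} + 124y + 84 ≠ 0; add h_4 = 4y^{3} + 49y^{2} + 124y + 84 to the basis.

S(f_1,f_3): lcm = x^{2}. S = 2xy + 9x - 2y - 24.
  leading term xy: subtract (1)·f_2 from 2xy + 9x - 2y - 24 → 17x - 8y^{2} - 8y - 52
  leading term x: subtract (-\tfrac{17}{2})·f_3 from 17x - 8y^{2} - 8y - 52 → -8y^{2} - 25y - 18
  leading term y^{2}: no divisor's leading term divides it; move -8y^{2} to the remainder.
  leading term y: no divisor's leading term divides it; move -25y to the remainder.
  leading term 1: no divisor's leading term divides it; move -18 to the remainder.
  remainder -8y^{2} - 25y - 18 ≠ 0; add h_5 = -8y^{2} - 25y - 18 to the basis.

S(f_2,f_3): lcm = xy. S = -4x + 3y^{2} + 5y + 14.
  leading term x: subtract (2)·f_3 from -4x + 3y^{2} + 5y + 14 → 3y^{2} + 9y + 6
  leading term y^{2}: subtract (-\tfrac{3}{8})·h_5 from 3y^{2} + 9y + 6 → -\tfrac{3}{8}y - \tfrac{3}{4}
  leading term y: no divisor's leading term divides it; move -\tfrac{3}{8}y to the remainder.
  leading term 1: no divisor's leading term divides it; move -\tfrac{3}{4} to the remainder.
  remainder -\tfrac{3}{8}y - \tfrac{3}{4} ≠ 0; add h_6 = -\tfrac{3}{8}y - \tfrac{3}{4} to the basis.

S(f_1,h_4): leading monomials are coprime, so the S-polynomial reduces to 0 (Buchberger's first criterion).
S(f_2,h_4): lcm = xy^{3}. S = -\tfrac{65}{4}xy^{2} - 31xy - 21x + 4y^{4} + 3y^{3} + 14y^{2}.
  leading term xy^{2}: subtract (-\tfrac{65}{8}y)·f_2 from -\tfrac{65}{4}xy^{2} - 31xy - 21x + 4y^{4} + 3y^{3} + 14y^{2} → -96xy - 21x + 4y^{4} + 68y^{3} + \tfrac{251}{4}y^{2} + \tfrac{455}{2}y
  leading term xy: subtract (-48)·f_2 from -96xy - 21x + 4y^{4} + 68y^{3} + \tfrac{251}{4}y^{2} + \tfrac{455}{2}y → -405x + 4y^{4} + 68y^{3} + \tfrac{1787}{4}y^{2} + \tfrac{1031}{2}y + 1344
  leading term x: subtract (\tfrac{405}{2})·f_3 from -405x + 4y^{4} + 68y^{3} + \tfrac{1787}{4}y^{2} + \tfrac{1031}{2}y + 1344 → 4y^{4} + 68y^{3} + \tfrac{1787}{4}y^{2} + \tfrac{1841}{2}y + 534
  leading term y^{4}: subtract (y)·h_4 from 4y^{4} + 68y^{3} + \tfrac{1787}{4}y^{2} + \tfrac{1841}{2}y + 534 → 19y^{3} + \tfrac{1291}{4}y^{2} + \tfrac{1673}{2}y + 534
  leading term y^{3}: subtract (\tfrac{19}{4})·h_4 from 19y^{3} + \tfrac{1291}{4}y^{2} + \tfrac{1673}{2}y + 534 → 90y^{2} + \tfrac{495}{2}y + 135
  leading term y^{2}: subtract (-\tfrac{45}{4})·h_5 from 90y^{2} + \tfrac{495}{2}y + 135 → -\tfrac{135}{4}y - \tfrac{135}{2}
  leading term y: subtract (90)·h_6 from -\tfrac{135}{4}y - \tfrac{135}{2} → 0
  remainder 0.

S(f_3,h_4): leading monomials are coprime, so the S-polynomial reduces to 0 (Buchberger's first criterion).
S(f_1,h_5): leading monomials are coprime, so the S-polynomial reduces to 0 (Buchberger's first criterion).
S(f_2,h_5): lcm = xy^{2}. S = -\tfrac{57}{8}xy - \tfrac{9}{4}x + 4y^{3} + 3y^{2} + 14y.
  leading term xy: subtract (-\tfrac{57}{16})·f_2 from -\tfrac{57}{8}xy - \tfrac{9}{4}x + 4y^{3} + 3y^{2} + 14y → -\tfrac{123}{4}x + 4y^{3} + \tfrac{63}{2}y^{2} + \tfrac{283}{8}y + \tfrac{399}{4}
  leading term x: subtract (\tfrac{123}{8})·f_3 from -\tfrac{123}{4}x + 4y^{3} + \tfrac{63}{2}y^{2} + \tfrac{283}{8}y + \tfrac{399}{4} → 4y^{3} + \tfrac{63}{2}y^{2} + \tfrac{529}{8}y + \tfrac{153}{4}
  leading term y^{3}: subtract (1)·h_4 from 4y^{3} + \tfrac{63}{2}y^{2} + \tfrac{529}{8}y + \tfrac{153}{4} → -\tfrac{35}{2}y^{2} - \tfrac{463}{8}y - \tfrac{183}{4}
  leading term y^{2}: subtract (\tfrac{35}{16})·h_5 from -\tfrac{35}{2}y^{2} - \tfrac{463}{8}y - \tfrac{183}{4} → -\tfrac{51}{16}y - \tfrac{51}{8}
  leading term y: subtract (\tfrac{17}{2})·h_6 from -\tfrac{51}{16}y - \tfrac{51}{8} → 0
  remainder 0.

S(f_3,h_5): leading monomials are coprime, so the S-polynomial reduces to 0 (Buchberger's first criterion).
S(h_4,h_5): lcm = y^{3}. S = \tfrac{73}{8}y^{2} + \tfrac{115}{4}y + 21.
  leading term y^{2}: subtract (-\tfrac{73}{64})·h_5 from \tfrac{73}{8}y^{2} + \tfrac{115}{4}y + 21 → \tfrac{15}{64}y + \tfrac{15}{32}
  leading term y: subtract (-\tfrac{5}{8})·h_6 from \tfrac{15}{64}y + \tfrac{15}{32} → 0
  remainder 0.

S(f_1,h_6): leading monomials are coprime, so the S-polynomial reduces to 0 (Buchberger's first criterion).
S(f_2,h_6): lcm = xy. S = -6x + 4y^{2} + 3y + 14.
  leading term x: subtract (3)·f_3 from -6x + 4y^{2} + 3y + 14 → 4y^{2} + 9y + 2
  leading term y^{2}: subtract (-\tfrac{1}{2})·h_5 from 4y^{2} + 9y + 2 → -\tfrac{7}{2}y - 7
  leading term y: subtract (\tfrac{28}{3})·h_6 from -\tfrac{7}{2}y - 7 → 0
  remainder 0.

S(f_3,h_6): leading monomials are coprime, so the S-polynomial reduces to 0 (Buchberger's first criterion).
S(h_4,h_6): lcm = y^{3}. S = \tfrac{41}{4}y^{2} + 31y + 21.
  leading term y^{2}: subtract (-\tfrac{41}{32})·h_5 from \tfrac{41}{4}y^{2} + 31y + 21 → -\tfrac{33}{32}y - \tfrac{33}{16}
  leading term y: subtract (\tfrac{11}{4})·h_6 from -\tfrac{33}{32}y - \tfrac{33}{16} → 0
  remainder 0.

S(h_5,h_6): lcm = y^{2}. S = \tfrac{9}{8}y + \tfrac{9}{4}.
  leading term y: subtract (-3)·h_6 from \tfrac{9}{8}y + \tfrac{9}{4} → 0
  remainder 0.

Every S-polynomial of the final basis reduces to 0, so we have a Gröbner basis.
Inter-reduce: drop elements whose leading term is divisible by another's, tail-reduce, and make monic.
Reduced Gröbner basis: {x - 4, y + 2}.

The lex basis is triangular: the last element involves only y. Solving y + 2 = 0 gives y ∈ {-2}; substituting each value into the earlier elements determines the remaining variables.
  y = -2: the earlier basis element becomes x - 4 = 0, giving x = 4 — point (4, -2).
Substituting each solution back into the original system confirms all equations vanish.

{(4, -2)}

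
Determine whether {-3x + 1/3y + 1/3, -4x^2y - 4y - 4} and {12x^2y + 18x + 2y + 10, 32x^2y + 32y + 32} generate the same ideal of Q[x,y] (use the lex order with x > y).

For a fixed monomial order, each ideal has a unique reduced Gröbner basis; comparing bases decides equality.
Buchberger on the first generating set:
f_1 = -3x + 1/3y + 1/3, LT = x.
f_2 = -4x^2y - 4y - 4, LT = x^2y.

S(f_1,f_2): lcm = x^2y. S = -1/9xy^2 - 1/9xy - y - 1.
  leading term xy^2: subtract (1/27y^2)·f_1 from -1/9xy^2 - 1/9xy - y - 1 → -1/9xy - 1/81y^3 - 1/81y^2 - y - 1
  leading term xy: subtract (1/27y)·f_1 from -1/9xy - 1/81y^3 - 1/81y^2 - y - 1 → -1/81y^3 - 2/81y^2 - 82/81y - 1
  leading term y^3: no divisor's leading term divides it; move -1/81y^3 to the remainder.
  leading term y^2: no divisor's leading term divides it; move -2/81y^2 to the remainder.
  leading term y: no divisor's leading term divides it; move -82/81y to the remainder.
  leading term 1: no divisor's leading term divides it; move -1 to the remainder.
  remainder -1/81y^3 - 2/81y^2 - 82/81y - 1 ≠ 0; add g_3 = -1/81y^3 - 2/81y^2 - 82/81y - 1 to the basis.

The other S-polynomials (S(f_1,g_3), S(f_2,g_3)) all reduce to 0 modulo the current basis, so we have a Gröbner basis.
Inter-reduce: drop elements whose leading term is divisible by another's, tail-reduce, and make monic.
Reduced Gröbner basis: {x - 1/9y - 1/9, y^3 + 2y^2 + 82y + 81}.

Buchberger on the second generating set:
h_1 = 12x^2y + 18x + 2y + 10, LT = x^2y.
h_2 = 32x^2y + 32y + 32, LT = x^2y.

S(h_1,h_2): lcm = x^2y. S = 3/2x - 5/6y - 1/6.
  leading term x: no divisor's leading term divides it; move 3/2x to the remainder.
  leading term y: no divisor's leading term divides it; move -5/6y to the remainder.
  leading term 1: no divisor's leading term divides it; move -1/6 to the remainder.
  remainder 3/2x - 5/6y - 1/6 ≠ 0; add k_3 = 3/2x - 5/6y - 1/6 to the basis.

S(h_1,k_3): lcm = x^2y. S = 5/9xy^2 + 1/9xy + 3/2x + 1/6y + 5/6.
  leading term xy^2: subtract (10/27y^2)·k_3 from 5/9xy^2 + 1/9xy + 3/2x + 1/6y + 5/6 → 1/9xy + 3/2x + 25/81y^3 + 5/81y^2 + 1/6y + 5/6
  leading term xy: subtract (2/27y)·k_3 from 1/9xy + 3/2x + 25/81y^3 + 5/81y^2 + 1/6y + 5/6 → 3/2x + 25/81y^3 + 10/81y^2 + 29/162y + 5/6
  leading term x: subtract (1)·k_3 from 3/2x + 25/81y^3 + 10/81y^2 + 29/162y + 5/6 → 25/81y^3 + 10/81y^2 + 82/81y + 1
  leading term y^3: no divisor's leading term divides it; move 25/81y^3 to the remainder.
  leading term y^2: no divisor's leading term divides it; move 10/81y^2 to the remainder.
  leading term y: no divisor's leading term divides it; move 82/81y to the remainder.
  leading term 1: no divisor's leading term divides it; move 1 to the remainder.
  remainder 25/81y^3 + 10/81y^2 + 82/81y + 1 ≠ 0; add k_4 = 25/81y^3 + 10/81y^2 + 82/81y + 1 to the basis.

The other S-polynomials (S(h_2,k_3), S(h_1,k_4), S(h_2,k_4), S(k_3,k_4)) all reduce to 0 modulo the current basis, so we have a Gröbner basis.
Inter-reduce: drop elements whose leading term is divisible by another's, tail-reduce, and make monic.
Reduced Gröbner basis: {x - 5/9y - 1/9, y^3 + 2/5y^2 + 82/25y + 81/25}.

Since the reduced bases disagree, the two ideals are not the same.
The choice of monomial ordering does not affect the verdict — as long as both bases are computed under the same ordering, their equality decides ideal equality.

No, the ideals differ.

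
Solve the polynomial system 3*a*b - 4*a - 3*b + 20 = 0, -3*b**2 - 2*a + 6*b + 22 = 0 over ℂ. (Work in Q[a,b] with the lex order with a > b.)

{(-1, 4), (4*sqrt(13)/3 + 23/3, -1/3 + sqrt(13)/3), (23/3 - 4*sqrt(13)/3, -sqrt(13)/3 - 1/3)}

Compute a lex Gröbner basis by Buchberger's algorithm.
f_1 = 3*a*b - 4*a - 3*b + 20, LT = a*b.
f_2 = -2*a - 3*b**2 + 6*b + 22, LT = a.

S(f_1,f_2): lcm = a*b. S = -4/3*a - 3/2*b**3 + 3*b**2 + 10*b + 20/3.
  leading term a: subtract (2/3)·f_2 from -4/3*a - 3/2*b**3 + 3*b**2 + 10*b + 20/3 → -3/2*b**3 + 5*b**2 + 6*b - 8
  leading term b**3: no divisor's leading term divides it; move -3/2*b**3 to the remainder.
  leading term b**2: no divisor's leading term divides it; move 5*b**2 to the remainder.
  leading term b: no divisor's leading term divides it; move 6*b to the remainder.
  leading term 1: no divisor's leading term divides it; move -8 to the remainder.
  remainder -3/2*b**3 + 5*b**2 + 6*b - 8 ≠ 0; add h_3 = -3/2*b**3 + 5*b**2 + 6*b - 8 to the basis.

The other S-polynomials (S(f_1,h_3), S(f_2,h_3)) all reduce to 0 modulo the current basis, so we have a Gröbner basis.
Inter-reduce: drop elements whose leading term is divisible by another's, tail-reduce, and make monic.
Reduced Gröbner basis: {a + 3/2*b**2 - 3*b - 11, b**3 - 10/3*b**2 - 4*b + 16/3}.

Elimination: the polynomial b**3 - 10/3*b**2 - 4*b + 16/3 lies in the elimination ideal for b, so b ∈ {4, -1/3 + sqrt(13)/3, -sqrt(13)/3 - 1/3}. For each such b, the remaining basis elements (now univariate) give the rest of the solution.
  b = 4: the earlier basis element becomes a + 1 = 0, giving a = -1 — point (-1, 4).
  b = -1/3 + sqrt(13)/3: the earlier basis element becomes a - 23/3 - 4*sqrt(13)/3 = 0, giving a = 4*sqrt(13)/3 + 23/3 — point (4*sqrt(13)/3 + 23/3, -1/3 + sqrt(13)/3).
  b = -sqrt(13)/3 - 1/3: the earlier basis element becomes a - 23/3 + 4*sqrt(13)/3 = 0, giving a = 23/3 - 4*sqrt(13)/3 — point (23/3 - 4*sqrt(13)/3, -sqrt(13)/3 - 1/3).
Check: every point annihilates each of the original generators.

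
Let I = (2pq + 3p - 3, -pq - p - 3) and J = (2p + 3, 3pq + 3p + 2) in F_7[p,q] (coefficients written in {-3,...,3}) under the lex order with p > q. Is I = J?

For a fixed monomial order, each ideal has a unique reduced Gröbner basis; comparing bases decides equality.
Buchberger on the first generating set:
f_1 = 2pq + 3p - 3, LT = pq.
f_2 = -pq - p - 3, LT = pq.

S(f_1,f_2): lcm = pq. S = -3p - 1.
  leading term p: no divisor's leading term divides it; move -3p to the remainder.
  leading term 1: no divisor's leading term divides it; move -1 to the remainder.
  remainder -3p - 1 ≠ 0; add g_3 = -3p - 1 to the basis.

S(f_1,g_3): lcm = pq. S = -2p + 2q + 2.
  leading term p: subtract (3)·g_3 from -2p + 2q + 2 → 2q - 2
  leading term q: no divisor's leading term divides it; move 2q to the remainder.
  leading term 1: no divisor's leading term divides it; move -2 to the remainder.
  remainder 2q - 2 ≠ 0; add g_4 = 2q - 2 to the basis.

The other S-polynomials (S(f_2,g_3), S(f_1,g_4), S(f_2,g_4), S(g_3,g_4)) all reduce to 0 modulo the current basis, so we have a Gröbner basis.
Inter-reduce: drop elements whose leading term is divisible by another's, tail-reduce, and make monic.
Reduced Gröbner basis: {p - 2, q - 1}.

Buchberger on the second generating set:
h_1 = 2p + 3, LT = p.
h_2 = 3pq + 3p + 2, LT = pq.

S(h_1,h_2): lcm = pq. S = -p - 2q - 3.
  leading term p: subtract (3)·h_1 from -p - 2q - 3 → -2q + 2
  leading term q: no divisor's leading term divides it; move -2q to the remainder.
  leading term 1: no divisor's leading term divides it; move 2 to the remainder.
  remainder -2q + 2 ≠ 0; add k_3 = -2q + 2 to the basis.

The other S-polynomials (S(h_1,k_3), S(h_2,k_3)) all reduce to 0 modulo the current basis, so we have a Gröbner basis.
Inter-reduce: drop elements whose leading term is divisible by another's, tail-reduce, and make monic.
Reduced Gröbner basis: {p - 2, q - 1}.

Same reduced basis, so the two generating sets span the same ideal.

Yes, the ideals are equal.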